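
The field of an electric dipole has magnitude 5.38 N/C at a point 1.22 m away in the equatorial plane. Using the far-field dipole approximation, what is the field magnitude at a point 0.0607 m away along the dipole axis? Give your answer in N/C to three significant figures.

Dipole fields scale as 1/r³ in the far field.
The axial field is twice the equatorial field at the same r, so the geometry factor is 2/1.
E₂ = E₁ · (2/1) · (r₁/r₂)³ = 5.38 · 2 · (1.22/0.0607)³.
(r₁/r₂)³ = (20.1)³ = 8119.
E₂ ≈ 8.736×10⁴ N/C.

E ≈ 8.74×10⁴ N/C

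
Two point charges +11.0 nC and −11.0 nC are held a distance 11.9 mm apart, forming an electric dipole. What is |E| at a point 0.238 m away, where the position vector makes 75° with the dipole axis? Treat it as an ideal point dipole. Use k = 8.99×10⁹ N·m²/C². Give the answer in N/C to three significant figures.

E ≈ 95.7 N/C

Dipole moment p = qd = (1.10×10⁻⁸ C)(0.0119 m) = 1.309×10⁻¹⁰ C·m.
At angle θ the dipole field magnitude is E = (kp/r³)·√(1 + 3cos²θ).
kp/r³ = (8.99×10⁹)(1.309×10⁻¹⁰) / (0.238)³ = 87.29 N/C.
√(1 + 3cos²75°) = √(1 + 3·0.0670) = √1.2010 ≈ 1.0959.
E ≈ 87.29 × 1.096 = 95.66 N/C.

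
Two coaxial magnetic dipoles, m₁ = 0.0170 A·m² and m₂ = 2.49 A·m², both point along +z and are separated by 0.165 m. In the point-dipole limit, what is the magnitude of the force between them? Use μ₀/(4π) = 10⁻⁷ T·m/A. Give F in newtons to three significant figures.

F ≈ 3.43×10⁻⁵ N

On-axis B of dipole 1: B = (μ₀/4π)·2m₁/r³. Force on dipole 2: F = m₂·dB/dr.
dB/dr = −(μ₀/4π)·6m₁/r⁴, so |F| = (μ₀/4π)·6m₁m₂/r⁴.
F = 6(10⁻⁷)(0.0170)(2.49)/(0.165)⁴ = 3.427×10⁻⁵ N.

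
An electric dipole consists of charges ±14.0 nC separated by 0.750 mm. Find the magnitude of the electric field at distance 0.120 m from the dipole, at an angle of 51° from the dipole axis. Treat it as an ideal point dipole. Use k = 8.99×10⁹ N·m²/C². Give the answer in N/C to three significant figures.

E ≈ 80.8 N/C

Dipole moment p = qd = (1.40×10⁻⁸ C)(7.50×10⁻⁴ m) = 1.05×10⁻¹¹ C·m.
At angle θ the dipole field magnitude is E = (kp/r³)·√(1 + 3cos²θ).
kp/r³ = (8.99×10⁹)(1.05×10⁻¹¹) / (0.120)³ = 54.63 N/C.
√(1 + 3cos²51°) = √(1 + 3·0.3960) = √2.1881 ≈ 1.4792.
E ≈ 54.63 × 1.479 = 80.81 N/C.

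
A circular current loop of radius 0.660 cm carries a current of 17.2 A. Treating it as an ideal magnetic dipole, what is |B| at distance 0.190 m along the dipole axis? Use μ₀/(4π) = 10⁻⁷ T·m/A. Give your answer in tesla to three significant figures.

Magnetic moment m = IA = Iπa² = (17.2)·π·(0.00660)² = 0.002354 A·m².
On axis B = (μ₀/4π)·2m/r³.
B = 2·(10⁻⁷)·(0.002354) / (0.190)³ = 6.864×10⁻⁸ T.

B ≈ 6.86×10⁻⁸ T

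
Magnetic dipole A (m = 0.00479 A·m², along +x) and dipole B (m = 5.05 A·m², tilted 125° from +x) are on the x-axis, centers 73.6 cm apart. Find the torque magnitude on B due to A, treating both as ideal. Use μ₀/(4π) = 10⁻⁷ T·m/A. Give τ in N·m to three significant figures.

Dipole B is on the axis of dipole A, so B₁ there is axial: B₁ = (μ₀/4π)·2m₁/r³ along +x.
B₁ = 2(10⁻⁷)(0.00479)/(0.736)³ = 2.403×10⁻⁹ T.
τ = m₂ B₁ sinθ.
τ = (5.05)(2.403×10⁻⁹)·sin125° = 9.940×10⁻⁹ N·m.

τ ≈ 9.94×10⁻⁹ N·m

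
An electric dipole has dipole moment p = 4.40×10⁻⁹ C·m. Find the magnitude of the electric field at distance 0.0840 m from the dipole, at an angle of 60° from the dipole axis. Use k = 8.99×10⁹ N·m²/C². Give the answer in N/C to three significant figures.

E ≈ 8.83×10⁴ N/C

At angle θ the dipole field magnitude is E = (kp/r³)·√(1 + 3cos²θ).
kp/r³ = (8.99×10⁹)(4.40×10⁻⁹) / (0.0840)³ = 6.674×10⁴ N/C.
√(1 + 3cos²60°) = √(1 + 3·0.2500) = √1.7500 ≈ 1.3229.
E ≈ 6.674×10⁴ × 1.323 = 8.829×10⁴ N/C.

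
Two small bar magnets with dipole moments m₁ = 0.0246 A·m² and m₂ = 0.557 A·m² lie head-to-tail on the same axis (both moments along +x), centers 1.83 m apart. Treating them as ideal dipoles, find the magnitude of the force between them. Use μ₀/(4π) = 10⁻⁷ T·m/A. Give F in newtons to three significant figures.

On-axis B of dipole 1: B = (μ₀/4π)·2m₁/r³. Force on dipole 2: F = m₂·dB/dr.
dB/dr = −(μ₀/4π)·6m₁/r⁴, so |F| = (μ₀/4π)·6m₁m₂/r⁴.
F = 6(10⁻⁷)(0.0246)(0.557)/(1.83)⁴ = 7.331×10⁻¹⁰ N.

F ≈ 7.33×10⁻¹⁰ N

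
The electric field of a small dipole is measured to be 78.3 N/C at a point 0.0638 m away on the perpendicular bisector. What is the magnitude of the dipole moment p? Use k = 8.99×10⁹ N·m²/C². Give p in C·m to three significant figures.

p ≈ 2.26×10⁻¹² C·m

In the equatorial plane E = kp/r³, so p = Er³/(k).
p = (78.3)·(0.0638)³ / (8.99×10⁹) = 2.262×10⁻¹² C·m.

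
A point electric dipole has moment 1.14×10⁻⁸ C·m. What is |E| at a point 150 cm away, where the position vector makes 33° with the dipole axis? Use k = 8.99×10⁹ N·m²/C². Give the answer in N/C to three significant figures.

E ≈ 53.6 N/C

At angle θ the dipole field magnitude is E = (kp/r³)·√(1 + 3cos²θ).
kp/r³ = (8.99×10⁹)(1.14×10⁻⁸) / (1.50)³ = 30.37 N/C.
√(1 + 3cos²33°) = √(1 + 3·0.7034) = √3.1101 ≈ 1.7635.
E ≈ 30.37 × 1.764 = 53.55 N/C.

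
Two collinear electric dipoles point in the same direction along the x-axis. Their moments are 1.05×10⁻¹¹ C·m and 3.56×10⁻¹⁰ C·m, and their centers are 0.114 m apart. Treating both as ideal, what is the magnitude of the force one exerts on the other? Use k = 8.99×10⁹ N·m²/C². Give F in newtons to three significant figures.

On-axis field of dipole 1 at distance r: E = 2kp₁/r³. Force on dipole 2 is F = p₂·dE/dr (gradient along axis).
dE/dr = −6kp₁/r⁴, so |F| = 6kp₁p₂/r⁴ (attractive for aligned moments).
F = 6(8.99×10⁹)(1.05×10⁻¹¹)(3.56×10⁻¹⁰)/(0.114)⁴ = 1.194×10⁻⁶ N.

F ≈ 1.19×10⁻⁶ N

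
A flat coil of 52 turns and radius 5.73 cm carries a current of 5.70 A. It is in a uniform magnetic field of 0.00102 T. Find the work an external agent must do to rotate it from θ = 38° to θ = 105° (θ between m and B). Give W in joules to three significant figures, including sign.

m = NIA = NIπa² = 52·(5.70)·π·(0.0573)² = 3.057 A·m².
W_ext = ΔU = −mB cosθ₂ + mB cosθ₁ = mB(cosθ₁ − cosθ₂).
W = (3.057)(0.00102)·(cos38° − cos105°) = (0.003118)·(+1.0468) = 0.003264 J.

W ≈ 0.00326 J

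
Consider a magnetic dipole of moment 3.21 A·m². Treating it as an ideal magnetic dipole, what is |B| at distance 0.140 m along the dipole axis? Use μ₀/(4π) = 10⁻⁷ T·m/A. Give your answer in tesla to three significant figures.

On axis B = (μ₀/4π)·2m/r³.
B = 2·(10⁻⁷)·(3.21) / (0.140)³ = 2.340×10⁻⁴ T.

B ≈ 2.34×10⁻⁴ T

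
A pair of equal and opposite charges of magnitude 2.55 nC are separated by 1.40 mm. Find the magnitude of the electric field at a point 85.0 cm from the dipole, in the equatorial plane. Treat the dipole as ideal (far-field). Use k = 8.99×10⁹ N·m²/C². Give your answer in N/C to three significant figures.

E ≈ 0.0523 N/C

Dipole moment p = qd = (2.55×10⁻⁹ C)(0.00140 m) = 3.57×10⁻¹² C·m.
In the equatorial plane E = kp/r³.
E = (8.99×10⁹)(3.57×10⁻¹²) / (0.850)³ = 0.05226 N/C.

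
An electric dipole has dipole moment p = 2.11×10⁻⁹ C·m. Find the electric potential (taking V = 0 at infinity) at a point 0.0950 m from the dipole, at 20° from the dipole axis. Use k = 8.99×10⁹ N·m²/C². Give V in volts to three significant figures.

V ≈ 1980 V

The dipole potential is V = kp cosθ / r².
V = (8.99×10⁹)(2.11×10⁻⁹)·cos20° / (0.0950)² = 1975 V.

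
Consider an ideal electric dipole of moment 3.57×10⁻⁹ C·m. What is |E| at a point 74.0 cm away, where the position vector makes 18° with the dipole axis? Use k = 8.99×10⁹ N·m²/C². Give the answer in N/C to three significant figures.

At angle θ the dipole field magnitude is E = (kp/r³)·√(1 + 3cos²θ).
kp/r³ = (8.99×10⁹)(3.57×10⁻⁹) / (0.740)³ = 79.20 N/C.
√(1 + 3cos²18°) = √(1 + 3·0.9045) = √3.7135 ≈ 1.9271.
E ≈ 79.20 × 1.927 = 152.6 N/C.

E ≈ 153 N/C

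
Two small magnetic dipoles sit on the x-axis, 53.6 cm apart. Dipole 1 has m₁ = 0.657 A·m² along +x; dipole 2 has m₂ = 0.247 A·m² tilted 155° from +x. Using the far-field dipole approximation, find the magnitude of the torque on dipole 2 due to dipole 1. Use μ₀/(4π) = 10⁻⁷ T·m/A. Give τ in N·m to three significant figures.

τ ≈ 8.91×10⁻⁸ N·m

Dipole B is on the axis of dipole A, so B₁ there is axial: B₁ = (μ₀/4π)·2m₁/r³ along +x.
B₁ = 2(10⁻⁷)(0.657)/(0.536)³ = 8.533×10⁻⁷ T.
τ = m₂ B₁ sinθ.
τ = (0.247)(8.533×10⁻⁷)·sin155° = 8.907×10⁻⁸ N·m.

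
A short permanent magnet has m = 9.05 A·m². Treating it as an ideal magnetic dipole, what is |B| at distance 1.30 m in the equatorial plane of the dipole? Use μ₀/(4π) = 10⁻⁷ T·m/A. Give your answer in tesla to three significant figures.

B ≈ 4.12×10⁻⁷ T

In the equatorial plane B = (μ₀/4π)·m/r³ (half the axial value).
B = (10⁻⁷)·(9.05) / (1.30)³ = 4.119×10⁻⁷ T.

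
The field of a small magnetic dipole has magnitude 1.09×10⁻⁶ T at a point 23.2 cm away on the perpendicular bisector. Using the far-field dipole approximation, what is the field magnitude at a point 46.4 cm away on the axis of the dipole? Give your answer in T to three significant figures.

B ≈ 2.72×10⁻⁷ T

Dipole fields scale as 1/r³ in the far field.
The axial field is twice the equatorial field at the same r, so the geometry factor is 2/1.
B₂ = B₁ · (2/1) · (r₁/r₂)³ = 1.09×10⁻⁶ · 2 · (23.2/46.4)³.
(r₁/r₂)³ = (0.5)³ = 0.125.
B₂ ≈ 2.725×10⁻⁷ T.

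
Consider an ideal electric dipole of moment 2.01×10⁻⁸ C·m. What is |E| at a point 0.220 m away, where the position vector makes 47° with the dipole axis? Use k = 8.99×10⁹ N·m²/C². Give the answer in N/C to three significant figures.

At angle θ the dipole field magnitude is E = (kp/r³)·√(1 + 3cos²θ).
kp/r³ = (8.99×10⁹)(2.01×10⁻⁸) / (0.220)³ = 1.697×10⁴ N/C.
√(1 + 3cos²47°) = √(1 + 3·0.4651) = √2.3954 ≈ 1.5477.
E ≈ 1.697×10⁴ × 1.548 = 2.626×10⁴ N/C.

E ≈ 2.63×10⁴ N/C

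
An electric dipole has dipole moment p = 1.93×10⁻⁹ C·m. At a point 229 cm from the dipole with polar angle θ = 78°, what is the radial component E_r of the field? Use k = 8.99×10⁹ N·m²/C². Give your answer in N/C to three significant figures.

E_r ≈ 0.601 N/C

For a dipole, E_r = (2kp cosθ)/r³.
kp/r³ = (8.99×10⁹)(1.93×10⁻⁹)/(2.29)³ = 1.445 N/C.
E_r = 2·1.445·cos78° = 0.6008 N/C.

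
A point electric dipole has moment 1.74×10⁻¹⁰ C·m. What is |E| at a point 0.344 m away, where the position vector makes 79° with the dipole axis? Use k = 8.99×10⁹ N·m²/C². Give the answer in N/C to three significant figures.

E ≈ 40.5 N/C

At angle θ the dipole field magnitude is E = (kp/r³)·√(1 + 3cos²θ).
kp/r³ = (8.99×10⁹)(1.74×10⁻¹⁰) / (0.344)³ = 38.43 N/C.
√(1 + 3cos²79°) = √(1 + 3·0.0364) = √1.1092 ≈ 1.0532.
E ≈ 38.43 × 1.053 = 40.47 N/C.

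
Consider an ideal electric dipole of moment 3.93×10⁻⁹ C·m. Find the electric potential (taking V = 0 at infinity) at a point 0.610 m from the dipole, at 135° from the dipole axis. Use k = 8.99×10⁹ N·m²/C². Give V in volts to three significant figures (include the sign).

The dipole potential is V = kp cosθ / r².
V = (8.99×10⁹)(3.93×10⁻⁹)·cos135° / (0.610)² = -67.14 V.

V ≈ -67.1 V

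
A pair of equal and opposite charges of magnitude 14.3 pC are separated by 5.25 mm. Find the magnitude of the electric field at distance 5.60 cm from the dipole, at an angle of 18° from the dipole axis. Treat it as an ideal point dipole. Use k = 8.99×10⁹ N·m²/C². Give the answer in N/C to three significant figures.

Dipole moment p = qd = (1.43×10⁻¹¹ C)(0.00525 m) = 7.508×10⁻¹⁴ C·m.
At angle θ the dipole field magnitude is E = (kp/r³)·√(1 + 3cos²θ).
kp/r³ = (8.99×10⁹)(7.508×10⁻¹⁴) / (0.0560)³ = 3.843 N/C.
√(1 + 3cos²18°) = √(1 + 3·0.9045) = √3.7135 ≈ 1.9271.
E ≈ 3.843 × 1.927 = 7.407 N/C.

E ≈ 7.41 N/C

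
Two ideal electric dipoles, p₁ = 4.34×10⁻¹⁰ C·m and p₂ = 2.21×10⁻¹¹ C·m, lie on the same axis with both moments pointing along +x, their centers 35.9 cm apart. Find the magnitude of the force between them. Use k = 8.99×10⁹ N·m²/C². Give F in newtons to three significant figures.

F ≈ 3.11×10⁻⁸ N

On-axis field of dipole 1 at distance r: E = 2kp₁/r³. Force on dipole 2 is F = p₂·dE/dr (gradient along axis).
dE/dr = −6kp₁/r⁴, so |F| = 6kp₁p₂/r⁴ (attractive for aligned moments).
F = 6(8.99×10⁹)(4.34×10⁻¹⁰)(2.21×10⁻¹¹)/(0.359)⁴ = 3.115×10⁻⁸ N.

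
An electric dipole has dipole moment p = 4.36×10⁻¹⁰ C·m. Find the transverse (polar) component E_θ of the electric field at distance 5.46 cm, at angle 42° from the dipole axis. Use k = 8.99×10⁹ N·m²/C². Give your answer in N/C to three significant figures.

For a dipole, E_θ = (kp sinθ)/r³.
kp/r³ = (8.99×10⁹)(4.36×10⁻¹⁰)/(0.0546)³ = 2.408×10⁴ N/C.
E_θ = 2.408×10⁴·sin42° = 1.611×10⁴ N/C.

E_θ ≈ 1.61×10⁴ N/C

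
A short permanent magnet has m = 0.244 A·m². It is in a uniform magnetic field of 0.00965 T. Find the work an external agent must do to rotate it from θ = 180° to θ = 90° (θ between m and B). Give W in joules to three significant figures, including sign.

W ≈ -0.00235 J

W_ext = ΔU = −mB cosθ₂ + mB cosθ₁ = mB(cosθ₁ − cosθ₂).
W = (0.244)(0.00965)·(cos180° − cos90°) = (0.002355)·(-1.0000) = -0.002355 J.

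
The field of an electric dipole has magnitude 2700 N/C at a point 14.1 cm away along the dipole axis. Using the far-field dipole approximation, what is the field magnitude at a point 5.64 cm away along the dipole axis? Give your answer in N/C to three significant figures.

E ≈ 4.22×10⁴ N/C

Dipole fields scale as 1/r³ in the far field; the geometry is the same at both points.
E₂ = E₁ · (r₁/r₂)³ = 2700 · (14.1/5.64)³.
(r₁/r₂)³ = (2.5)³ = 15.62.
E₂ ≈ 4.219×10⁴ N/C.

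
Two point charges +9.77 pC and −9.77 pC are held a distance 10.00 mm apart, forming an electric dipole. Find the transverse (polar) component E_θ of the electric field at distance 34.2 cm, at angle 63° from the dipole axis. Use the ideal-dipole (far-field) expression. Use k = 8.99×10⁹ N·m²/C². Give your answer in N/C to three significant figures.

E_θ ≈ 0.0196 N/C

Dipole moment p = qd = (9.77×10⁻¹² C)(0.0100 m) = 9.77×10⁻¹⁴ C·m.
For a dipole, E_θ = (kp sinθ)/r³.
kp/r³ = (8.99×10⁹)(9.77×10⁻¹⁴)/(0.342)³ = 0.02196 N/C.
E_θ = 0.02196·sin63° = 0.01956 N/C.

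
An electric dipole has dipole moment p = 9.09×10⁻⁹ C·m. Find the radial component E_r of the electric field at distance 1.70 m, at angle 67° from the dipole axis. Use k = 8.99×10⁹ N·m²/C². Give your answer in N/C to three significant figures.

For a dipole, E_r = (2kp cosθ)/r³.
kp/r³ = (8.99×10⁹)(9.09×10⁻⁹)/(1.70)³ = 16.63 N/C.
E_r = 2·16.63·cos67° = 13.00 N/C.

E_r ≈ 13.0 N/C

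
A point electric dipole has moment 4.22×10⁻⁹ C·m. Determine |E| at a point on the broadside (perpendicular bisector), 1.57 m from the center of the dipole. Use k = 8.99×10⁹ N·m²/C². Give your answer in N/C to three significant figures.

In the equatorial plane E = kp/r³.
E = (8.99×10⁹)(4.22×10⁻⁹) / (1.57)³ = 9.803 N/C.

E ≈ 9.80 N/C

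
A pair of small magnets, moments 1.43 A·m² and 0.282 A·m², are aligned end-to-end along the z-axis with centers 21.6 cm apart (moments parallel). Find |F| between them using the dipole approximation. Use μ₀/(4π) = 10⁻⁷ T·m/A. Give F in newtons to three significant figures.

F ≈ 1.11×10⁻⁴ N

On-axis B of dipole 1: B = (μ₀/4π)·2m₁/r³. Force on dipole 2: F = m₂·dB/dr.
dB/dr = −(μ₀/4π)·6m₁/r⁴, so |F| = (μ₀/4π)·6m₁m₂/r⁴.
F = 6(10⁻⁷)(1.43)(0.282)/(0.216)⁴ = 1.112×10⁻⁴ N.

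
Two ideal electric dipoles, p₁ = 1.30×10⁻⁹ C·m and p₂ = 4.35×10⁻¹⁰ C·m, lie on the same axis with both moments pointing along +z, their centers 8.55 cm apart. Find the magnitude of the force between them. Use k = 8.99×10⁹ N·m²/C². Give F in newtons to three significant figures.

On-axis field of dipole 1 at distance r: E = 2kp₁/r³. Force on dipole 2 is F = p₂·dE/dr (gradient along axis).
dE/dr = −6kp₁/r⁴, so |F| = 6kp₁p₂/r⁴ (attractive for aligned moments).
F = 6(8.99×10⁹)(1.30×10⁻⁹)(4.35×10⁻¹⁰)/(0.0855)⁴ = 5.708×10⁻⁴ N.

F ≈ 5.71×10⁻⁴ N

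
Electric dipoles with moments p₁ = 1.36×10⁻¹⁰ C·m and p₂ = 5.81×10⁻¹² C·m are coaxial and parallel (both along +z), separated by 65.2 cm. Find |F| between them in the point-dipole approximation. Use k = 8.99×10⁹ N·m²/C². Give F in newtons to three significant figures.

On-axis field of dipole 1 at distance r: E = 2kp₁/r³. Force on dipole 2 is F = p₂·dE/dr (gradient along axis).
dE/dr = −6kp₁/r⁴, so |F| = 6kp₁p₂/r⁴ (attractive for aligned moments).
F = 6(8.99×10⁹)(1.36×10⁻¹⁰)(5.81×10⁻¹²)/(0.652)⁴ = 2.358×10⁻¹⁰ N.

F ≈ 2.36×10⁻¹⁰ N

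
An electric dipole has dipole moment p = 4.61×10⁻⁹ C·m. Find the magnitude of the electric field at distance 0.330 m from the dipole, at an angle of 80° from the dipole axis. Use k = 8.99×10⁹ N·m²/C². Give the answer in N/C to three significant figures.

E ≈ 1200 N/C

At angle θ the dipole field magnitude is E = (kp/r³)·√(1 + 3cos²θ).
kp/r³ = (8.99×10⁹)(4.61×10⁻⁹) / (0.330)³ = 1153 N/C.
√(1 + 3cos²80°) = √(1 + 3·0.0302) = √1.0905 ≈ 1.0443.
E ≈ 1153 × 1.044 = 1204 N/C.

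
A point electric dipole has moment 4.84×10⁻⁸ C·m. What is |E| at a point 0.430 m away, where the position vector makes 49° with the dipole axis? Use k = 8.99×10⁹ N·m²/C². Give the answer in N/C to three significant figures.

At angle θ the dipole field magnitude is E = (kp/r³)·√(1 + 3cos²θ).
kp/r³ = (8.99×10⁹)(4.84×10⁻⁸) / (0.430)³ = 5473 N/C.
√(1 + 3cos²49°) = √(1 + 3·0.4304) = √2.2912 ≈ 1.5137.
E ≈ 5473 × 1.514 = 8284 N/C.

E ≈ 8280 N/C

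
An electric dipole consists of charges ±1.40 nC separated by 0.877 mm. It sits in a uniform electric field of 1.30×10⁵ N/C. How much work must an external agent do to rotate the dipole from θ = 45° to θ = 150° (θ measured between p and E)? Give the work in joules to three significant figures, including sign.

W ≈ 2.51×10⁻⁷ J

Dipole moment p = qd = (1.40×10⁻⁹ C)(8.77×10⁻⁴ m) = 1.228×10⁻¹² C·m.
W_ext = ΔU = U(θ₂) − U(θ₁) = −pE cosθ₂ − (−pE cosθ₁) = pE(cosθ₁ − cosθ₂).
W = (1.228×10⁻¹²)(1.30×10⁵)·(cos45° − cos150°) = (1.596×10⁻⁷)·(+1.5731) = 2.511×10⁻⁷ J.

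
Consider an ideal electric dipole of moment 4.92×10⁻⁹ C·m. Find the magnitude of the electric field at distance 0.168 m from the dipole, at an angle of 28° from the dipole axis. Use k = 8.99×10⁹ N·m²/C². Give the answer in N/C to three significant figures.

At angle θ the dipole field magnitude is E = (kp/r³)·√(1 + 3cos²θ).
kp/r³ = (8.99×10⁹)(4.92×10⁻⁹) / (0.168)³ = 9328 N/C.
√(1 + 3cos²28°) = √(1 + 3·0.7796) = √3.3388 ≈ 1.8272.
E ≈ 9328 × 1.827 = 1.704×10⁴ N/C.

E ≈ 1.70×10⁴ N/C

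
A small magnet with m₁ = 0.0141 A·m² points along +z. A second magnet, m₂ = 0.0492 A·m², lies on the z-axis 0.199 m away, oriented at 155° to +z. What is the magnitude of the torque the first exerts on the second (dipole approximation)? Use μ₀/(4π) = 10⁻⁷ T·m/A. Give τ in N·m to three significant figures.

τ ≈ 7.44×10⁻⁹ N·m

Dipole B is on the axis of dipole A, so B₁ there is axial: B₁ = (μ₀/4π)·2m₁/r³ along +z.
B₁ = 2(10⁻⁷)(0.0141)/(0.199)³ = 3.578×10⁻⁷ T.
τ = m₂ B₁ sinθ.
τ = (0.0492)(3.578×10⁻⁷)·sin155° = 7.441×10⁻⁹ N·m.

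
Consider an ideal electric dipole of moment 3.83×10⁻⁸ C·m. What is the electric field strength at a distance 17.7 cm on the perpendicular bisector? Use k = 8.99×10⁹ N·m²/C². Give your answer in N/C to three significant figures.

On the perpendicular bisector E = kp/r³ (half the axial value at the same distance).
E = (8.99×10⁹)(3.83×10⁻⁸) / (0.177)³ = 6.209×10⁴ N/C.

E ≈ 6.21×10⁴ N/C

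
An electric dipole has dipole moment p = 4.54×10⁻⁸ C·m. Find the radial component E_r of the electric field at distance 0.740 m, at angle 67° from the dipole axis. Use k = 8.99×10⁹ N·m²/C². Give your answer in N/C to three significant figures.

For a dipole, E_r = (2kp cosθ)/r³.
kp/r³ = (8.99×10⁹)(4.54×10⁻⁸)/(0.740)³ = 1007 N/C.
E_r = 2·1007·cos67° = 787.1 N/C.

E_r ≈ 787 N/C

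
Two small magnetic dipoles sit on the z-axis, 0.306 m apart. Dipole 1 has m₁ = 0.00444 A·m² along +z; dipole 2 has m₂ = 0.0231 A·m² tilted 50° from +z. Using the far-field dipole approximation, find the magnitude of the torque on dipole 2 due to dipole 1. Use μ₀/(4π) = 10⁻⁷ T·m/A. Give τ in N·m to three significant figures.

τ ≈ 5.48×10⁻¹⁰ N·m

Dipole B is on the axis of dipole A, so B₁ there is axial: B₁ = (μ₀/4π)·2m₁/r³ along +z.
B₁ = 2(10⁻⁷)(0.00444)/(0.306)³ = 3.099×10⁻⁸ T.
τ = m₂ B₁ sinθ.
τ = (0.0231)(3.099×10⁻⁸)·sin50° = 5.484×10⁻¹⁰ N·m.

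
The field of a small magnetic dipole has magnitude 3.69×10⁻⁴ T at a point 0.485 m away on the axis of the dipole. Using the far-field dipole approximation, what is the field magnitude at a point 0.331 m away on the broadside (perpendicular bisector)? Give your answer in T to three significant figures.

B ≈ 5.80×10⁻⁴ T

Dipole fields scale as 1/r³ in the far field.
The axial field is twice the equatorial field at the same r, so the geometry factor is 1/2.
B₂ = B₁ · (1/2) · (r₁/r₂)³ = 3.69×10⁻⁴ · 0.5 · (0.485/0.331)³.
(r₁/r₂)³ = (1.465)³ = 3.146.
B₂ ≈ 5.804×10⁻⁴ T.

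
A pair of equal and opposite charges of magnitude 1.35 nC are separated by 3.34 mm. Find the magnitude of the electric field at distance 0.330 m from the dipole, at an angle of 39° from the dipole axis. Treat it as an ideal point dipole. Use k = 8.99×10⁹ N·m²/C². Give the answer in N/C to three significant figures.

Dipole moment p = qd = (1.35×10⁻⁹ C)(0.00334 m) = 4.509×10⁻¹² C·m.
At angle θ the dipole field magnitude is E = (kp/r³)·√(1 + 3cos²θ).
kp/r³ = (8.99×10⁹)(4.509×10⁻¹²) / (0.330)³ = 1.128 N/C.
√(1 + 3cos²39°) = √(1 + 3·0.6040) = √2.8119 ≈ 1.6769.
E ≈ 1.128 × 1.677 = 1.891 N/C.

E ≈ 1.89 N/C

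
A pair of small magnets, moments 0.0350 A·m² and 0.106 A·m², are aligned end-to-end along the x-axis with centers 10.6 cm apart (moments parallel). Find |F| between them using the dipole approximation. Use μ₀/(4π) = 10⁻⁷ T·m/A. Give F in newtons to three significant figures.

F ≈ 1.76×10⁻⁵ N

On-axis B of dipole 1: B = (μ₀/4π)·2m₁/r³. Force on dipole 2: F = m₂·dB/dr.
dB/dr = −(μ₀/4π)·6m₁/r⁴, so |F| = (μ₀/4π)·6m₁m₂/r⁴.
F = 6(10⁻⁷)(0.0350)(0.106)/(0.106)⁴ = 1.763×10⁻⁵ N.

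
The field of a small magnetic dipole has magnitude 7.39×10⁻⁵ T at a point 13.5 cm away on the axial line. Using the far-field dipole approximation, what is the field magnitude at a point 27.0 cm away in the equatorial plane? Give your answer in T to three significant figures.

Dipole fields scale as 1/r³ in the far field.
The axial field is twice the equatorial field at the same r, so the geometry factor is 1/2.
B₂ = B₁ · (1/2) · (r₁/r₂)³ = 7.39×10⁻⁵ · 0.5 · (13.5/27.0)³.
(r₁/r₂)³ = (0.5)³ = 0.125.
B₂ ≈ 4.619×10⁻⁶ T.

B ≈ 4.62×10⁻⁶ T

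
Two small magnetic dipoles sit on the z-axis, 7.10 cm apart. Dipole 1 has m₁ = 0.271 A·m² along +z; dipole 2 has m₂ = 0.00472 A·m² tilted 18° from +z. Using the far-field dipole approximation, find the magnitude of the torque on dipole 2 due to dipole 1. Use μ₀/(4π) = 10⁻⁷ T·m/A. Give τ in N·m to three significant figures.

τ ≈ 2.21×10⁻⁷ N·m

Dipole B is on the axis of dipole A, so B₁ there is axial: B₁ = (μ₀/4π)·2m₁/r³ along +z.
B₁ = 2(10⁻⁷)(0.271)/(0.0710)³ = 1.514×10⁻⁴ T.
τ = m₂ B₁ sinθ.
τ = (0.00472)(1.514×10⁻⁴)·sin18° = 2.209×10⁻⁷ N·m.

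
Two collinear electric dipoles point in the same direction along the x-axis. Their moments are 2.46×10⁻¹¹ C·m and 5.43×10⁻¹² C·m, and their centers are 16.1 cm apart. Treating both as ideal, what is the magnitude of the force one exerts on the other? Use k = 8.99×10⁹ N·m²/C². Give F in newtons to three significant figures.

F ≈ 1.07×10⁻⁸ N

On-axis field of dipole 1 at distance r: E = 2kp₁/r³. Force on dipole 2 is F = p₂·dE/dr (gradient along axis).
dE/dr = −6kp₁/r⁴, so |F| = 6kp₁p₂/r⁴ (attractive for aligned moments).
F = 6(8.99×10⁹)(2.46×10⁻¹¹)(5.43×10⁻¹²)/(0.161)⁴ = 1.072×10⁻⁸ N.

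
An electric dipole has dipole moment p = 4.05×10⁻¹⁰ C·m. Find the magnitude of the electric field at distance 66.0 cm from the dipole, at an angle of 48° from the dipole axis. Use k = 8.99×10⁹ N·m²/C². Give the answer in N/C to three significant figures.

At angle θ the dipole field magnitude is E = (kp/r³)·√(1 + 3cos²θ).
kp/r³ = (8.99×10⁹)(4.05×10⁻¹⁰) / (0.660)³ = 12.66 N/C.
√(1 + 3cos²48°) = √(1 + 3·0.4477) = √2.3432 ≈ 1.5308.
E ≈ 12.66 × 1.531 = 19.39 N/C.

E ≈ 19.4 N/C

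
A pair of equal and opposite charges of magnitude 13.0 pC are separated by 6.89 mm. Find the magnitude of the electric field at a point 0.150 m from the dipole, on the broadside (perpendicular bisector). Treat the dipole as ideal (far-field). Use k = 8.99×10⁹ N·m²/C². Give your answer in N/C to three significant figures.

Dipole moment p = qd = (1.30×10⁻¹¹ C)(0.00689 m) = 8.957×10⁻¹⁴ C·m.
On the perpendicular bisector E = kp/r³ (half the axial value at the same distance).
E = (8.99×10⁹)(8.957×10⁻¹⁴) / (0.150)³ = 0.2386 N/C.

E ≈ 0.239 N/C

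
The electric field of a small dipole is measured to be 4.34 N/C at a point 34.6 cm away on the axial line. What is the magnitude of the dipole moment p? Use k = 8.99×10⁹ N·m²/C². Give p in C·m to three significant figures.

On axis E = 2kp/r³, so p = Er³/(2k).
p = (4.34)·(0.346)³ / (2·8.99×10⁹) = 9.998×10⁻¹² C·m.

p ≈ 1.00×10⁻¹¹ C·m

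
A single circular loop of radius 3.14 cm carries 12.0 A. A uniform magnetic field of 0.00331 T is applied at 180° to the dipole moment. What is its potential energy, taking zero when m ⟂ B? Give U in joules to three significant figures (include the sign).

Magnetic moment m = IA = Iπa² = (12.0)·π·(0.0314)² = 0.03717 A·m².
U = −m·B = −mB cosθ.
U = −(0.03717)(0.00331)·cos180° = 1.230×10⁻⁴ J.

U ≈ 1.23×10⁻⁴ J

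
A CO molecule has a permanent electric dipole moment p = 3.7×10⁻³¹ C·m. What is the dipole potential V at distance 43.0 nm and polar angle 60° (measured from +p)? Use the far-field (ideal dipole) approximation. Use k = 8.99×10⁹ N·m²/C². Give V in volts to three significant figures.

The dipole potential is V = kp cosθ / r².
V = (8.99×10⁹)(3.70×10⁻³¹)·cos60° / (4.30×10⁻⁸)² = 8.995×10⁻⁷ V.

V ≈ 8.99×10⁻⁷ V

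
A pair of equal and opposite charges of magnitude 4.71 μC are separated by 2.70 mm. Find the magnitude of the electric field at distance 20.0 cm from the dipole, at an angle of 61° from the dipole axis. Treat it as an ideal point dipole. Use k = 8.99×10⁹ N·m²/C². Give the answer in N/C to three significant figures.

Dipole moment p = qd = (4.71×10⁻⁶ C)(0.00270 m) = 1.272×10⁻⁸ C·m.
At angle θ the dipole field magnitude is E = (kp/r³)·√(1 + 3cos²θ).
kp/r³ = (8.99×10⁹)(1.272×10⁻⁸) / (0.200)³ = 1.429×10⁴ N/C.
√(1 + 3cos²61°) = √(1 + 3·0.2350) = √1.7051 ≈ 1.3058.
E ≈ 1.429×10⁴ × 1.306 = 1.867×10⁴ N/C.

E ≈ 1.87×10⁴ N/C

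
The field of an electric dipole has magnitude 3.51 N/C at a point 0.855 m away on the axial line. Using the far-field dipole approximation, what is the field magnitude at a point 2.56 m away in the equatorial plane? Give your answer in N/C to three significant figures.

E ≈ 0.0654 N/C

Dipole fields scale as 1/r³ in the far field.
The axial field is twice the equatorial field at the same r, so the geometry factor is 1/2.
E₂ = E₁ · (1/2) · (r₁/r₂)³ = 3.51 · 0.5 · (0.855/2.56)³.
(r₁/r₂)³ = (0.334)³ = 0.03725.
E₂ ≈ 0.06538 N/C.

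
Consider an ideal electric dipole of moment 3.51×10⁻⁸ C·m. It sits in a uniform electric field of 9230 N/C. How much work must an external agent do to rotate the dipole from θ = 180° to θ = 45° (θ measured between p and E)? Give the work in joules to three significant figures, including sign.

W ≈ -5.53×10⁻⁴ J

W_ext = ΔU = U(θ₂) − U(θ₁) = −pE cosθ₂ − (−pE cosθ₁) = pE(cosθ₁ − cosθ₂).
W = (3.51×10⁻⁸)(9230)·(cos180° − cos45°) = (3.240×10⁻⁴)·(-1.7071) = -5.531×10⁻⁴ J.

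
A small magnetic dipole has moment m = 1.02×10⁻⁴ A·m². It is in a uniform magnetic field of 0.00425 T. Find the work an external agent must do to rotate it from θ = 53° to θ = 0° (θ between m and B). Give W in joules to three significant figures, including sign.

W_ext = ΔU = −mB cosθ₂ + mB cosθ₁ = mB(cosθ₁ − cosθ₂).
W = (1.02×10⁻⁴)(0.00425)·(cos53° − cos0°) = (4.335×10⁻⁷)·(-0.3982) = -1.726×10⁻⁷ J.

W ≈ -1.73×10⁻⁷ J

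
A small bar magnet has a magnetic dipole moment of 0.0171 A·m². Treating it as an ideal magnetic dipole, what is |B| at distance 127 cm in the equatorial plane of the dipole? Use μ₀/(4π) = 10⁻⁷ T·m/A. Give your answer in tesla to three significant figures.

B ≈ 8.35×10⁻¹⁰ T

In the equatorial plane B = (μ₀/4π)·m/r³ (half the axial value).
B = (10⁻⁷)·(0.0171) / (1.27)³ = 8.348×10⁻¹⁰ T.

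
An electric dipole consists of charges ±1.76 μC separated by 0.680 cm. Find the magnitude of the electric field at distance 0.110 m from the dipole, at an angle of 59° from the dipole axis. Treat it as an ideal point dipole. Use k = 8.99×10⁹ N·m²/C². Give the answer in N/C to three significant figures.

E ≈ 1.08×10⁵ N/C

Dipole moment p = qd = (1.76×10⁻⁶ C)(0.00680 m) = 1.197×10⁻⁸ C·m.
At angle θ the dipole field magnitude is E = (kp/r³)·√(1 + 3cos²θ).
kp/r³ = (8.99×10⁹)(1.197×10⁻⁸) / (0.110)³ = 8.085×10⁴ N/C.
√(1 + 3cos²59°) = √(1 + 3·0.2653) = √1.7958 ≈ 1.3401.
E ≈ 8.085×10⁴ × 1.340 = 1.083×10⁵ N/C.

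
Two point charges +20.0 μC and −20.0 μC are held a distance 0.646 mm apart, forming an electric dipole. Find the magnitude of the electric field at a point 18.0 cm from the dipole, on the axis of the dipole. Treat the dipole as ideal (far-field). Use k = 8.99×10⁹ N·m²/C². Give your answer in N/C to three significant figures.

E ≈ 3.98×10⁴ N/C

Dipole moment p = qd = (2.00×10⁻⁵ C)(6.46×10⁻⁴ m) = 1.292×10⁻⁸ C·m.
On the dipole axis E = 2kp/r³.
E = 2·(8.99×10⁹)(1.292×10⁻⁸) / (0.180)³ = 3.983×10⁴ N/C.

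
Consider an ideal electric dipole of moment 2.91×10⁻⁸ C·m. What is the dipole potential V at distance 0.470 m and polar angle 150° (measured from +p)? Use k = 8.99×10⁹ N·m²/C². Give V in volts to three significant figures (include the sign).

V ≈ -1030 V

The dipole potential is V = kp cosθ / r².
V = (8.99×10⁹)(2.91×10⁻⁸)·cos150° / (0.470)² = -1026 V.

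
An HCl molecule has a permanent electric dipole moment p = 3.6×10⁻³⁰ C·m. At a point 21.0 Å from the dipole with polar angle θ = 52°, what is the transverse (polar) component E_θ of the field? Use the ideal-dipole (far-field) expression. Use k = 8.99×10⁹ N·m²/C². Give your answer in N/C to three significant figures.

E_θ ≈ 2.75×10⁶ N/C

For a dipole, E_θ = (kp sinθ)/r³.
kp/r³ = (8.99×10⁹)(3.60×10⁻³⁰)/(2.10×10⁻⁹)³ = 3.495×10⁶ N/C.
E_θ = 3.495×10⁶·sin52° = 2.754×10⁶ N/C.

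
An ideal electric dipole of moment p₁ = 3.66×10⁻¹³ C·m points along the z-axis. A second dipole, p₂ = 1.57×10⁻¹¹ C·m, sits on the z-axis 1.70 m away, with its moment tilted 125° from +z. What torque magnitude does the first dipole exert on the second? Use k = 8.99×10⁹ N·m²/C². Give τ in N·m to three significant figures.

The second dipole sits on the axis of the first, so the field there is axial: E₁ = 2kp₁/r³ along +z.
E₁ = 2(8.99×10⁹)(3.66×10⁻¹³)/(1.70)³ = 0.001339 N/C.
Torque on the second dipole: τ = p₂ E₁ sinθ.
τ = (1.57×10⁻¹¹)(0.001339)·sin125° = 1.723×10⁻¹⁴ N·m.

τ ≈ 1.72×10⁻¹⁴ N·m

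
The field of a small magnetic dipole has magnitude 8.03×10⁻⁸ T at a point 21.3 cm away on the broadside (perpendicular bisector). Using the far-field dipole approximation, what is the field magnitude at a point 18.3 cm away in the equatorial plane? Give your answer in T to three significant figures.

Dipole fields scale as 1/r³ in the far field; the geometry is the same at both points.
B₂ = B₁ · (r₁/r₂)³ = 8.03×10⁻⁸ · (21.3/18.3)³.
(r₁/r₂)³ = (1.164)³ = 1.577.
B₂ ≈ 1.266×10⁻⁷ T.

B ≈ 1.27×10⁻⁷ T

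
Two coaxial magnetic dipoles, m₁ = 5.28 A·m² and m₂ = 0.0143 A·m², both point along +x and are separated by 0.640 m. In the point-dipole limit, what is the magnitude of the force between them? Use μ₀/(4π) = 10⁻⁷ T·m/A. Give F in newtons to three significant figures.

F ≈ 2.70×10⁻⁷ N

On-axis B of dipole 1: B = (μ₀/4π)·2m₁/r³. Force on dipole 2: F = m₂·dB/dr.
dB/dr = −(μ₀/4π)·6m₁/r⁴, so |F| = (μ₀/4π)·6m₁m₂/r⁴.
F = 6(10⁻⁷)(5.28)(0.0143)/(0.640)⁴ = 2.700×10⁻⁷ N.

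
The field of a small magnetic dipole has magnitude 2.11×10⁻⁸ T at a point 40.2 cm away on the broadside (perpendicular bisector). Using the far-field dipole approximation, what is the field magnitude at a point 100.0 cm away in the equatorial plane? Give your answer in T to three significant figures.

B ≈ 1.37×10⁻⁹ T

Dipole fields scale as 1/r³ in the far field; the geometry is the same at both points.
B₂ = B₁ · (r₁/r₂)³ = 2.11×10⁻⁸ · (40.2/100.0)³.
(r₁/r₂)³ = (0.402)³ = 0.06496.
B₂ ≈ 1.371×10⁻⁹ T.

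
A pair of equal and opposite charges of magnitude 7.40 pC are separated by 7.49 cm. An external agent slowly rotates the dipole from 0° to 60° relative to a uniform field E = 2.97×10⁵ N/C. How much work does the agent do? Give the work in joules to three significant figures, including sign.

Dipole moment p = qd = (7.40×10⁻¹² C)(0.0749 m) = 5.543×10⁻¹³ C·m.
W_ext = ΔU = U(θ₂) − U(θ₁) = −pE cosθ₂ − (−pE cosθ₁) = pE(cosθ₁ − cosθ₂).
W = (5.543×10⁻¹³)(2.97×10⁵)·(cos0° − cos60°) = (1.646×10⁻⁷)·(+0.5000) = 8.231×10⁻⁸ J.

W ≈ 8.23×10⁻⁸ J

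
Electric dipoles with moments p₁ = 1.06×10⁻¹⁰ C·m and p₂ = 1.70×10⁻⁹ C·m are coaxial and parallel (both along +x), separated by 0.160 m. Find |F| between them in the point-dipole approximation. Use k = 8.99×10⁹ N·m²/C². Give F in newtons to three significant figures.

On-axis field of dipole 1 at distance r: E = 2kp₁/r³. Force on dipole 2 is F = p₂·dE/dr (gradient along axis).
dE/dr = −6kp₁/r⁴, so |F| = 6kp₁p₂/r⁴ (attractive for aligned moments).
F = 6(8.99×10⁹)(1.06×10⁻¹⁰)(1.70×10⁻⁹)/(0.160)⁴ = 1.483×10⁻⁵ N.

F ≈ 1.48×10⁻⁵ N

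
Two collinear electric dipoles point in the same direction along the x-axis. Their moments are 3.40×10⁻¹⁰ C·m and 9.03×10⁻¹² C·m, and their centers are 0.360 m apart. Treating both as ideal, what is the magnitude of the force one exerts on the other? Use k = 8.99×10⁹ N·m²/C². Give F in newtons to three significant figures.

F ≈ 9.86×10⁻⁹ N

On-axis field of dipole 1 at distance r: E = 2kp₁/r³. Force on dipole 2 is F = p₂·dE/dr (gradient along axis).
dE/dr = −6kp₁/r⁴, so |F| = 6kp₁p₂/r⁴ (attractive for aligned moments).
F = 6(8.99×10⁹)(3.40×10⁻¹⁰)(9.03×10⁻¹²)/(0.360)⁴ = 9.860×10⁻⁹ N.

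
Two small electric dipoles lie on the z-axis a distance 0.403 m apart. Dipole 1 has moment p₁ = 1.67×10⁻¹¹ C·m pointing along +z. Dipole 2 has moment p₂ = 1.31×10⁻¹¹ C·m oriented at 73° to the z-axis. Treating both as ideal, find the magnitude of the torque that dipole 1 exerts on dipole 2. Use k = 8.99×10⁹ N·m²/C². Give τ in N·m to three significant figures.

The second dipole sits on the axis of the first, so the field there is axial: E₁ = 2kp₁/r³ along +z.
E₁ = 2(8.99×10⁹)(1.67×10⁻¹¹)/(0.403)³ = 4.588 N/C.
Torque on the second dipole: τ = p₂ E₁ sinθ.
τ = (1.31×10⁻¹¹)(4.588)·sin73° = 5.747×10⁻¹¹ N·m.

τ ≈ 5.75×10⁻¹¹ N·m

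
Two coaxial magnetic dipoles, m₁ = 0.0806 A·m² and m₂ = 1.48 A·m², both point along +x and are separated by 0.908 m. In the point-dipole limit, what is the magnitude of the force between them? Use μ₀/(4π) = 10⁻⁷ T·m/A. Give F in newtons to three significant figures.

F ≈ 1.05×10⁻⁷ N

On-axis B of dipole 1: B = (μ₀/4π)·2m₁/r³. Force on dipole 2: F = m₂·dB/dr.
dB/dr = −(μ₀/4π)·6m₁/r⁴, so |F| = (μ₀/4π)·6m₁m₂/r⁴.
F = 6(10⁻⁷)(0.0806)(1.48)/(0.908)⁴ = 1.053×10⁻⁷ N.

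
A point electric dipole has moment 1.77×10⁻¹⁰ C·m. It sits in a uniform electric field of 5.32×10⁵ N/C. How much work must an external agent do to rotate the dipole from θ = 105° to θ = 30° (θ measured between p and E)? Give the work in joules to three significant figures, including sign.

W_ext = ΔU = U(θ₂) − U(θ₁) = −pE cosθ₂ − (−pE cosθ₁) = pE(cosθ₁ − cosθ₂).
W = (1.77×10⁻¹⁰)(5.32×10⁵)·(cos105° − cos30°) = (9.416×10⁻⁵)·(-1.1248) = -1.059×10⁻⁴ J.

W ≈ -1.06×10⁻⁴ J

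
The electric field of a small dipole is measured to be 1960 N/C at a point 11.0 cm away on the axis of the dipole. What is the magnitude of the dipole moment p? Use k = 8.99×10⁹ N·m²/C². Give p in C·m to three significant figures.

On axis E = 2kp/r³, so p = Er³/(2k).
p = (1960)·(0.110)³ / (2·8.99×10⁹) = 1.451×10⁻¹⁰ C·m.

p ≈ 1.45×10⁻¹⁰ C·m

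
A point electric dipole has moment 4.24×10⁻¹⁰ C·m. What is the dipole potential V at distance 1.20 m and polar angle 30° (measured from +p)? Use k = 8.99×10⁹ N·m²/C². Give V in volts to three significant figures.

The dipole potential is V = kp cosθ / r².
V = (8.99×10⁹)(4.24×10⁻¹⁰)·cos30° / (1.20)² = 2.292 V.

V ≈ 2.29 V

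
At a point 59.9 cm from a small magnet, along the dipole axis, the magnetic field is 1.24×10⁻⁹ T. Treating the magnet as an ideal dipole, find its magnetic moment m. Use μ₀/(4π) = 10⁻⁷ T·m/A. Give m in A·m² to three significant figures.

On axis B = (μ₀/4π)·2m/r³, so m = Br³·4π/(μ₀·2).
m = (1.24×10⁻⁹)·(0.599)³ / (2·10⁻⁷) = 0.001333 A·m².

m ≈ 0.00133 A·m²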